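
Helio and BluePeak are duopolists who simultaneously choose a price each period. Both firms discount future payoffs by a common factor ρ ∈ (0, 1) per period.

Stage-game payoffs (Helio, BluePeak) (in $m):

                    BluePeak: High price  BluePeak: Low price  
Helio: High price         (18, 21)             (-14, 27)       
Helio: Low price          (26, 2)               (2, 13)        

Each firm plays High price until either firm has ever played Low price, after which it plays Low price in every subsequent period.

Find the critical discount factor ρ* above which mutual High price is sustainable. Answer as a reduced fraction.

3/7

Helio's threshold: (26−18)/(26−2) = 1/3.
BluePeak's threshold: (27−21)/(27−13) = 3/7.
1/3 < 3/7, so BluePeak binds and ρ* = 3/7.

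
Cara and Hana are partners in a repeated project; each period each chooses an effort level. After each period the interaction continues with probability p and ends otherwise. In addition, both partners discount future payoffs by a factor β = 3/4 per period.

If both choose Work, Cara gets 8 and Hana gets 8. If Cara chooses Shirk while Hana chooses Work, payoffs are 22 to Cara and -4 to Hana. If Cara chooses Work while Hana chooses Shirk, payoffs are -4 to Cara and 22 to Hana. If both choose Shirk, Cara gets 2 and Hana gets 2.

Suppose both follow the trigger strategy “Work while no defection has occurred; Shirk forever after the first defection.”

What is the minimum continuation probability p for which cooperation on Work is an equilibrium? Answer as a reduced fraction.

Expected continuation weight on next period's payoff is β·p = 3/4·p, which plays the role of the discount factor.
Cooperation requires 3/4·p ≥ (22−8)/(22−2) = 7/10, hence p ≥ 14/15.

14/15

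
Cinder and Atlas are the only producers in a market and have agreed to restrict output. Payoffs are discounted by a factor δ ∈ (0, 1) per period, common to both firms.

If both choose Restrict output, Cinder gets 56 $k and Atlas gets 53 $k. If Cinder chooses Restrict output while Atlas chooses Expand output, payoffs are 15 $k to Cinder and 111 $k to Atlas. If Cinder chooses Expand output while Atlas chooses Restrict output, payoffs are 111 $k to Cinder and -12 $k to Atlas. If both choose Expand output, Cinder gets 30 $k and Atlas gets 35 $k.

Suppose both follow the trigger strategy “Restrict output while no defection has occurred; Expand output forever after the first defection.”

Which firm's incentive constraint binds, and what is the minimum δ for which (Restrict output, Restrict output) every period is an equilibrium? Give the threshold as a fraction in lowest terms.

Cinder: cooperation gives 56 each period; deviation gives 111 once then 30 forever.
  56/(1−δ) ≥ 111 + 30δ/(1−δ) ⇒ δ ≥ 55/81.
Atlas: cooperation gives 53 each period; deviation gives 111 once then 35 forever.
  δ ≥ 58/76 = 29/38.
Both must hold, so the binding constraint is Atlas's: δ ≥ 29/38.

Atlas; δ ≥ 29/38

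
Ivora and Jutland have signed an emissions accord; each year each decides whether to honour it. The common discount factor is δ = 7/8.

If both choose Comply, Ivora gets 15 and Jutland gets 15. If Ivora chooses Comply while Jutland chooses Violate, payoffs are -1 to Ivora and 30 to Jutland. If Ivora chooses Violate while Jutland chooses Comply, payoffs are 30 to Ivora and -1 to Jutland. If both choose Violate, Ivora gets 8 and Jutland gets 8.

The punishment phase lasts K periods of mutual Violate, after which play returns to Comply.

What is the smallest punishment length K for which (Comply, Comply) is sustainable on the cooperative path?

Need Σ_{k=1}^{K} δ^k ≥ (30−15)/(15−8) = 2.1429 at δ = 7/8.
At K = 2 the sum is 1.6406 < 2.1429; at K = 3 it is 2.3105 ≥ 2.1429.
So the minimum punishment length is K = 3.

3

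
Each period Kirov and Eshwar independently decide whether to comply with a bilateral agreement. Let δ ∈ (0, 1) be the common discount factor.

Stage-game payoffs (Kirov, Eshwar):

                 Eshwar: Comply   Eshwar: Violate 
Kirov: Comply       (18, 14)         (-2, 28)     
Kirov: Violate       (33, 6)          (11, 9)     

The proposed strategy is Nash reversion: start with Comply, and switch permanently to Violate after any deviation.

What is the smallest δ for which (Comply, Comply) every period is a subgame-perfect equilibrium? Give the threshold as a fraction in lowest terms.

14/19

Kirov's threshold: (33−18)/(33−11) = 15/22.
Eshwar's threshold: (28−14)/(28−9) = 14/19.
15/22 < 14/19, so Eshwar binds and δ* = 14/19.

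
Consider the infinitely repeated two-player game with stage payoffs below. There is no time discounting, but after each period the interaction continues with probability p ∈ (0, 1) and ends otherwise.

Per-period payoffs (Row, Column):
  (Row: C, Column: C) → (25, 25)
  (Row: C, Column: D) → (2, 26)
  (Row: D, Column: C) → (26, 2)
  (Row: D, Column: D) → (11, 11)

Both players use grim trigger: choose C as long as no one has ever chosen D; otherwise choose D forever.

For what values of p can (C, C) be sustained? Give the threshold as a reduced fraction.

1/15

Expected cooperation value is 25 + p·25 + p²·25 + … = 25/(1−p); deviation gives 26 + p·11/(1−p).
25 ≥ 26(1−p) + 11p ⇒ 15p ≥ 1 ⇒ p ≥ 1/15.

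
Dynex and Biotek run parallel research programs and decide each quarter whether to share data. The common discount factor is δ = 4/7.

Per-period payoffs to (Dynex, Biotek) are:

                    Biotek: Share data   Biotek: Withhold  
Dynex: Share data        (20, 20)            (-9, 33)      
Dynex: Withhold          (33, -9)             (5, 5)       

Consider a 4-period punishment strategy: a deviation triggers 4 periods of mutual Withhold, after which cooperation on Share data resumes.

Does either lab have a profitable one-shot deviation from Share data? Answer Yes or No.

No

A one-shot deviation gives 33 now, then 5 for 4 periods, then back to 20.
Gain from deviating: (33−20) today; loss: (20−5) in each of the next 4 periods.
No-deviation condition: (20−5)(δ+…+δ^4) ≥ 33−20, i.e. δ+…+δ^4 ≥ 13/15.
At δ = 4/7: δ+…+δ^4 = 1.1912 ≥ 0.8667.
So cooperation is sustainable.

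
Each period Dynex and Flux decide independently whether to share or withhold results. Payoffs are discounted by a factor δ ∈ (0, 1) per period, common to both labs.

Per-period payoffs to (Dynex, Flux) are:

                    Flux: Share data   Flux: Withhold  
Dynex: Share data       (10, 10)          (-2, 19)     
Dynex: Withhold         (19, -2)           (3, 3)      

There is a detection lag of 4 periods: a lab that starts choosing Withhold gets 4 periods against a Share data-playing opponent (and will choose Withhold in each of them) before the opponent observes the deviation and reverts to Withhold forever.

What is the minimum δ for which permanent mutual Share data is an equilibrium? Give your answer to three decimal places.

0.866

The best deviation is to choose Withhold for all 4 undetected periods, earning 19 each, then 3 forever once detected.
Deviation value: 19(1−δ^4)/(1−δ) + 3δ^4/(1−δ); cooperation value: 10/(1−δ).
IC: 10 ≥ 19(1−δ^4) + 3δ^4 = 19 − 16δ^4.
So δ^4 ≥ 9/16, giving δ ≥ (9/16)^(1/4) ≈ 0.866.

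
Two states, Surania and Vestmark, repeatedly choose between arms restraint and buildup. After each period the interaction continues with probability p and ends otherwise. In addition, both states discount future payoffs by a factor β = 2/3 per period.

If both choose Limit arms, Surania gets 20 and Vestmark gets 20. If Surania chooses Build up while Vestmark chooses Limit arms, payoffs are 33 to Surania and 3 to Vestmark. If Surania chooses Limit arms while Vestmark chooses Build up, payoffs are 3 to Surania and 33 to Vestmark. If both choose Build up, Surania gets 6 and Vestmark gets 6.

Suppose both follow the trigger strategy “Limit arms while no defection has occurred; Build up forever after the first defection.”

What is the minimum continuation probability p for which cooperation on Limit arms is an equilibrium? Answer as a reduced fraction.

With continuation probability p and discount β, the effective per-period discount factor is βp.
Grim-trigger IC: βp ≥ (33−20)/(33−6) = 13/27.
So p ≥ (13/27)/(2/3) = 13/18.

13/18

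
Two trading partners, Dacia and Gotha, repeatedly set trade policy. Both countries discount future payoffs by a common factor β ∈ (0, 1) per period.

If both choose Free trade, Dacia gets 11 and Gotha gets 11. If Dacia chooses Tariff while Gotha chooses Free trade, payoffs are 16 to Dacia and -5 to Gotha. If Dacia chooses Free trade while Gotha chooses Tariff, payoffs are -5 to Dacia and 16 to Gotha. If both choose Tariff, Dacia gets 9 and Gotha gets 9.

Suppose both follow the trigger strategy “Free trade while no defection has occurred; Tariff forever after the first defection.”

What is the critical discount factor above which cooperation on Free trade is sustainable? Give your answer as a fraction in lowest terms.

5/7

One-period gain from deviating is 16 − 11 = 5. The loss is 11 − 9 = 2 in every subsequent period, with present value 2·β/(1−β).
Deviation is unprofitable when 2·β/(1−β) ≥ 5, i.e. β/(1−β) ≥ 5/2.
Equivalently β ≥ 5/(5+2) = 5/7.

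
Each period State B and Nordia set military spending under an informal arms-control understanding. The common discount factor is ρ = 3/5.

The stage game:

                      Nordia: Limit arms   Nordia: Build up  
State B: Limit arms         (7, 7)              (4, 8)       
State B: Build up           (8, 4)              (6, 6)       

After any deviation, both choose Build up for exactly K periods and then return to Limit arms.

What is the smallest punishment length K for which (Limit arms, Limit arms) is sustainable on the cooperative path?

IC: ρ(1−ρ^K)/(1−ρ) ≥ (8−7)/(7−6) = 1.
With ρ = 3/5: need 1 − ρ^K ≥ 1·(1−3/5)/(3/5), i.e. ρ^K ≤ 0.3333.
Since (3/5)^2 = 0.3600 and (3/5)^3 = 0.2160, the smallest such K is 3.

3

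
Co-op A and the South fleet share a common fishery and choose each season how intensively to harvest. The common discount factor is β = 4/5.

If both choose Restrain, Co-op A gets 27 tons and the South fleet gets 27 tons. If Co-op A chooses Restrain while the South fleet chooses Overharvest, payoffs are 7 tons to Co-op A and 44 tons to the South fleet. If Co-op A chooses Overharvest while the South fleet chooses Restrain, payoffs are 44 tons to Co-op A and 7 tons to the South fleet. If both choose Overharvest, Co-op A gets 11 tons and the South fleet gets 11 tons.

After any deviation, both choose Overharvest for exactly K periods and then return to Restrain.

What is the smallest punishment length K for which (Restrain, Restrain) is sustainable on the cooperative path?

IC: β(1−β^K)/(1−β) ≥ (44−27)/(27−11) = 17/16.
With β = 4/5: need 1 − β^K ≥ 17/16·(1−4/5)/(4/5), i.e. β^K ≤ 0.7344.
Since (4/5)^1 = 0.8000 and (4/5)^2 = 0.6400, the smallest such K is 2.

2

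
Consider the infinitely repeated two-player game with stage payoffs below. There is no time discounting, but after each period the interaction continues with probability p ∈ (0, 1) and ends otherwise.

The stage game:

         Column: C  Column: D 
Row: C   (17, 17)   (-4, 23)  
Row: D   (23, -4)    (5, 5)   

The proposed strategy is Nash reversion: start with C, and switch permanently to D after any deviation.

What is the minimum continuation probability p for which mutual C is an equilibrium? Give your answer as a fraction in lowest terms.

1/3

Expected cooperation value is 17 + p·17 + p²·17 + … = 17/(1−p); deviation gives 23 + p·5/(1−p).
17 ≥ 23(1−p) + 5p ⇒ 18p ≥ 6 ⇒ p ≥ 6/18 = 1/3.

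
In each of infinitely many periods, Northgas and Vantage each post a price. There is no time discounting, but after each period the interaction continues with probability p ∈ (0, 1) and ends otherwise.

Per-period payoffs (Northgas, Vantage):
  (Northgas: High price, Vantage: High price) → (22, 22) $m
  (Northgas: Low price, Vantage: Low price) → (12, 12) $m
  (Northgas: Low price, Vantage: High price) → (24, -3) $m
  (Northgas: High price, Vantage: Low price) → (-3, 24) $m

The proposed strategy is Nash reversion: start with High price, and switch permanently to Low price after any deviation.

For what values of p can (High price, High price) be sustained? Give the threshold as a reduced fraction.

With no time discounting, the continuation probability p plays the role of the discount factor.
Grim-trigger IC: 22/(1−p) ≥ 24 + 12p/(1−p) ⇒ p ≥ (24−22)/(24−12) = 1/6.

1/6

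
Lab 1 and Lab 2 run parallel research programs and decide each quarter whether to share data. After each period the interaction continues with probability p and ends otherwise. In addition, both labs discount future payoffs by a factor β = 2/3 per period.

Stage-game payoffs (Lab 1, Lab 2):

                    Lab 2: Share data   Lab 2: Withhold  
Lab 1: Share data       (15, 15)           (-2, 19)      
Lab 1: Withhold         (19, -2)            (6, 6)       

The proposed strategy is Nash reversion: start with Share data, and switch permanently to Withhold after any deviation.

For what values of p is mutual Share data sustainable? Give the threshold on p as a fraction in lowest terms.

Expected continuation weight on next period's payoff is β·p = 2/3·p, which plays the role of the discount factor.
Cooperation requires 2/3·p ≥ (19−15)/(19−6) = 4/13, hence p ≥ 6/13.

6/13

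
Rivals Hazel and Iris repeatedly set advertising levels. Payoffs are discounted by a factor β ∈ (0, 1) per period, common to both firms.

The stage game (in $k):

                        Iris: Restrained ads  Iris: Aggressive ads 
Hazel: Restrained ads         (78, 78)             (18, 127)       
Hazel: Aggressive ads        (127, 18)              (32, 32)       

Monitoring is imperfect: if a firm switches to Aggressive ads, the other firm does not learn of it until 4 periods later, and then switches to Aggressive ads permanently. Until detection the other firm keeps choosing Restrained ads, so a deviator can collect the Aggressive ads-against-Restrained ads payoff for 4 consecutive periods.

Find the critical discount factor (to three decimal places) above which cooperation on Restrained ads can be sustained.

0.847

Deviating for the 4 undetected periods gains 127−78 = 49 per period over cooperation, then loses 78−32 = 46 per period forever once punishment starts.
Gain: 49(1 + β + … + β^3); loss: 46·β^4/(1−β).
No profitable deviation ⇔ 49(1−β^4) ≤ 46·β^4, i.e. β^4 ≥ 49/(49+46) = 49/95.
Hence β ≥ (49/95)^(1/4) ≈ 0.847.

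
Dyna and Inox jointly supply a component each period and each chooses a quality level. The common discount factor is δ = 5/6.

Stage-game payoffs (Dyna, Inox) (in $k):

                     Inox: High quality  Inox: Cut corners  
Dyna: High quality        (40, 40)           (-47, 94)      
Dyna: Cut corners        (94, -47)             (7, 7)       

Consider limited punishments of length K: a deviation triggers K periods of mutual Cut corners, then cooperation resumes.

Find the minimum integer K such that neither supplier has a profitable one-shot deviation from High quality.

3

No profitable deviation requires (40−7)(δ+…+δ^K) ≥ 94−40, i.e. δ+…+δ^K ≥ 18/11 ≈ 1.6364.
With δ = 5/6, the partial sums are K=1: 0.8333, K=2: 1.5278, K=3: 2.1065.
K = 3 is the first length at which the sum reaches 1.6364.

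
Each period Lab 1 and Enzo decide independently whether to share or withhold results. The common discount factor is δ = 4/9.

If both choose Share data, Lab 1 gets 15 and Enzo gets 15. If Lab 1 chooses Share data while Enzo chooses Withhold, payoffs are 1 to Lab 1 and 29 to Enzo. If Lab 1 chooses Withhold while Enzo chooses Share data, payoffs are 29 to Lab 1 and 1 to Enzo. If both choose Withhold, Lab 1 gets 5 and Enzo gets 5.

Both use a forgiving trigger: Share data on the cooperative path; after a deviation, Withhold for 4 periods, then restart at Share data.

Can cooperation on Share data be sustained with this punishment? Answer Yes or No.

No

A one-shot deviation gives 29 now, then 5 for 4 periods, then back to 15.
Gain from deviating: (29−15) today; loss: (15−5) in each of the next 4 periods.
No-deviation condition: (15−5)(δ+…+δ^4) ≥ 29−15, i.e. δ+…+δ^4 ≥ 7/5.
At δ = 4/9: δ+…+δ^4 = 0.7688 < 1.4000.
So cooperation is not sustainable.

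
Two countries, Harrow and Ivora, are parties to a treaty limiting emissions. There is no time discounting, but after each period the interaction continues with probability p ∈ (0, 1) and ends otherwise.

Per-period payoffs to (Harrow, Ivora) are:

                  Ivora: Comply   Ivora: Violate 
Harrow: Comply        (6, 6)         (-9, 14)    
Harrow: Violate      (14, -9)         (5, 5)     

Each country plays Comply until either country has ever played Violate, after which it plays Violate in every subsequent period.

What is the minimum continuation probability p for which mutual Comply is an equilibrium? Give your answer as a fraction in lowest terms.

8/9

With no time discounting, the continuation probability p plays the role of the discount factor.
Grim-trigger IC: 6/(1−p) ≥ 14 + 5p/(1−p) ⇒ p ≥ (14−6)/(14−5) = 8/9.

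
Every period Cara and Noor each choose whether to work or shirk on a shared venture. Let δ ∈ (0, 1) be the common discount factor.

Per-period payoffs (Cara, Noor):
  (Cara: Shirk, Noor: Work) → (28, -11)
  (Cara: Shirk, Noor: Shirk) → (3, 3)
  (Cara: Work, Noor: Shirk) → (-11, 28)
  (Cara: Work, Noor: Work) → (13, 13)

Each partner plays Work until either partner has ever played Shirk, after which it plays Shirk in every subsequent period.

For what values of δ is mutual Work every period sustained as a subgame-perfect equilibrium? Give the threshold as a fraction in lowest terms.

3/5

One-period gain from deviating is 28 − 13 = 15. The loss is 13 − 3 = 10 in every subsequent period, with present value 10·δ/(1−δ).
Deviation is unprofitable when 10·δ/(1−δ) ≥ 15, i.e. δ/(1−δ) ≥ 3/2.
Equivalently δ ≥ 15/(15+10) = 3/5.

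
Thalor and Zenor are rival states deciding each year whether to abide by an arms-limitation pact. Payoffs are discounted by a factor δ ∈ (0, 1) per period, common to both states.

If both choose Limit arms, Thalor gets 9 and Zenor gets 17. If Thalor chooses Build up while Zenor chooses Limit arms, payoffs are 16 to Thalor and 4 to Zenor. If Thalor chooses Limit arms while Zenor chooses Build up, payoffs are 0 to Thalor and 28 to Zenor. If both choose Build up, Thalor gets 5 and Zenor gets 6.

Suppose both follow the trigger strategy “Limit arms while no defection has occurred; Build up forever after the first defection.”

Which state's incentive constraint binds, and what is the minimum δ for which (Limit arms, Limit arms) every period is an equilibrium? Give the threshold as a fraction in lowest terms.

Thalor; δ ≥ 7/11

Thalor's threshold: (16−9)/(16−5) = 7/11.
Zenor's threshold: (28−17)/(28−6) = 1/2.
7/11 > 1/2, so Thalor binds and δ* = 7/11.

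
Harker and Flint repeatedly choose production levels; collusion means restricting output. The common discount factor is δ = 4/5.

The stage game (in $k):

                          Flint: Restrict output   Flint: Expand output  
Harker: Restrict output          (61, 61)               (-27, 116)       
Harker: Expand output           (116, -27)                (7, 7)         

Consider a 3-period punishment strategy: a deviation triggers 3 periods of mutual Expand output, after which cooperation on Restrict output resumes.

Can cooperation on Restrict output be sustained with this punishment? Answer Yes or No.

A one-shot deviation gives 116 now, then 7 for 3 periods, then back to 61.
Gain from deviating: (116−61) today; loss: (61−7) in each of the next 3 periods.
No-deviation condition: (61−7)(δ+…+δ^3) ≥ 116−61, i.e. δ+…+δ^3 ≥ 55/54.
At δ = 4/5: δ+…+δ^3 = 1.9520 ≥ 1.0185.
So cooperation is sustainable.

Yes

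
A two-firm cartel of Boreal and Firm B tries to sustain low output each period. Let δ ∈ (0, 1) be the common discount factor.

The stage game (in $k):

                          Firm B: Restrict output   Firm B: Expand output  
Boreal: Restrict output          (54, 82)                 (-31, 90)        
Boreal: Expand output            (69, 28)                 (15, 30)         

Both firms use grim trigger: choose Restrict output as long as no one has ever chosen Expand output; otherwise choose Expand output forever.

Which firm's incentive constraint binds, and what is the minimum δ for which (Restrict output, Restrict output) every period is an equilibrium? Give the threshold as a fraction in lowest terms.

For Boreal: deviation gain 69−54 = 15, per-period punishment loss 54−15 = 39. IC gives δ ≥ 15/54 = 5/18.
For Firm B: gain 8, loss 52 per period, so δ ≥ 8/60 = 2/15.
The tighter constraint is Boreal's, so cooperation needs δ ≥ 5/18.

Boreal; δ ≥ 5/18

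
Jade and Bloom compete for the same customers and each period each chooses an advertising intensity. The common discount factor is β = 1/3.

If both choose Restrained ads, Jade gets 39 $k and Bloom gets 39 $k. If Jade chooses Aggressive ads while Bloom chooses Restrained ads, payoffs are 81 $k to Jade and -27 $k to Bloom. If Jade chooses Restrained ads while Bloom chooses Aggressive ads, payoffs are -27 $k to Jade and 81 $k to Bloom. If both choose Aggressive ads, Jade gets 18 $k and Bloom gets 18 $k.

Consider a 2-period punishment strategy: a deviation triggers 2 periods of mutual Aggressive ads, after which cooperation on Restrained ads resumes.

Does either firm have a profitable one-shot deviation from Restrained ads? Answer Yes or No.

Yes

IC: β+…+β^2 ≥ (81−39)/(39−18) = 2.
At β = 1/3: partial sum = 0.4444 < 2.0000. Cooperation not sustainable.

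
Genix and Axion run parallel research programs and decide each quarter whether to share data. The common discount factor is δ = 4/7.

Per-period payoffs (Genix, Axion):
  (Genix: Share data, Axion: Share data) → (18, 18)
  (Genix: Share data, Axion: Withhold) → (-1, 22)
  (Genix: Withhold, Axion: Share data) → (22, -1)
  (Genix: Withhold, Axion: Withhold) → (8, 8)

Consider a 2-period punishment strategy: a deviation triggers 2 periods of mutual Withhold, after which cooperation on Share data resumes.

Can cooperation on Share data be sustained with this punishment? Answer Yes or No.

Yes

Comparing payoff streams over the 3 periods until play realigns: cooperate → 18(1+δ+…+δ^2); deviate → 22 + 8(δ+…+δ^2).
Cooperation is sustained iff (18−8)(δ+…+δ^2) ≥ 22−18.
δ+…+δ^2 = 4/7·(1−(4/7)^2)/(1−4/7) = 0.8980, and (22−18)/(18−8) = 0.4000.
0.8980 ≥ 0.4000, so cooperation is sustainable.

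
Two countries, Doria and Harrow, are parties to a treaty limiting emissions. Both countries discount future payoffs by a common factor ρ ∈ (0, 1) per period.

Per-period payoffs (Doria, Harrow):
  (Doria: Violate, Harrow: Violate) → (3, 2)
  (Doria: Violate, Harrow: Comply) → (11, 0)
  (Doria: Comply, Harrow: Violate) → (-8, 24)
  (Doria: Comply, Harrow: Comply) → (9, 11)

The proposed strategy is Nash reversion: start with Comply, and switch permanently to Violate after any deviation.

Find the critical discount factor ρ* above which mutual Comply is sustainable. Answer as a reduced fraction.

13/22

Doria: cooperation gives 9 each period; deviation gives 11 once then 3 forever.
  9/(1−ρ) ≥ 11 + 3ρ/(1−ρ) ⇒ ρ ≥ 2/8 = 1/4.
Harrow: cooperation gives 11 each period; deviation gives 24 once then 2 forever.
  ρ ≥ 13/22.
Both must hold, so the binding constraint is Harrow's: ρ ≥ 13/22.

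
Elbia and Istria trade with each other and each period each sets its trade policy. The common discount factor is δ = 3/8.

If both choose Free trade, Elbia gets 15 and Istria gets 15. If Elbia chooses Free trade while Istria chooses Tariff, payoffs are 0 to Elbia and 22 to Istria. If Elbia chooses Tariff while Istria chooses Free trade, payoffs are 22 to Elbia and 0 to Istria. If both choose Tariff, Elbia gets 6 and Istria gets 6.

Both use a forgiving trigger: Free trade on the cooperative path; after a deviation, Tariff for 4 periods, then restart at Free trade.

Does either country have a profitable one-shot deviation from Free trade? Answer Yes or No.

A one-shot deviation gives 22 now, then 6 for 4 periods, then back to 15.
Gain from deviating: (22−15) today; loss: (15−6) in each of the next 4 periods.
No-deviation condition: (15−6)(δ+…+δ^4) ≥ 22−15, i.e. δ+…+δ^4 ≥ 7/9.
At δ = 3/8: δ+…+δ^4 = 0.5881 < 0.7778.
So cooperation is not sustainable.

Yes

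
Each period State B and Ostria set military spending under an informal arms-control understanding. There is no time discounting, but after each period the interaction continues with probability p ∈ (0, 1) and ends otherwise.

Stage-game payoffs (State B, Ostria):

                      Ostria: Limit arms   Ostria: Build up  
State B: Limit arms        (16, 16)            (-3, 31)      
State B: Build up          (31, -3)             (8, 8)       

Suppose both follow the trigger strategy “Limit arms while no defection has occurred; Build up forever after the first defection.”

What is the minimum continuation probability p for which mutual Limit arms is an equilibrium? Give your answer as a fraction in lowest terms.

15/23

With no time discounting, the continuation probability p plays the role of the discount factor.
Grim-trigger IC: 16/(1−p) ≥ 31 + 8p/(1−p) ⇒ p ≥ (31−16)/(31−8) = 15/23.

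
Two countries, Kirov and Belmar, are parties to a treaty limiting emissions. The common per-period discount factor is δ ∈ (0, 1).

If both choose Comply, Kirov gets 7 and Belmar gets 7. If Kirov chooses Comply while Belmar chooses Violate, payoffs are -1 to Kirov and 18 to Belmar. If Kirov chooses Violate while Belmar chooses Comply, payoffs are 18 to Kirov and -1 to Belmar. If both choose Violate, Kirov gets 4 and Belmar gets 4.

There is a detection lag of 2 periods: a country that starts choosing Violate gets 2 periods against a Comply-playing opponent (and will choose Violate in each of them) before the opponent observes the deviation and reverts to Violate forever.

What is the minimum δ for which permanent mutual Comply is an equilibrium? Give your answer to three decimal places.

0.886

Deviating for the 2 undetected periods gains 18−7 = 11 per period over cooperation, then loses 7−4 = 3 per period forever once punishment starts.
Gain: 11(1 + δ + … + δ^1); loss: 3·δ^2/(1−δ).
No profitable deviation ⇔ 11(1−δ^2) ≤ 3·δ^2, i.e. δ^2 ≥ 11/(11+3) = 11/14.
Hence δ ≥ (11/14)^(1/2) ≈ 0.886.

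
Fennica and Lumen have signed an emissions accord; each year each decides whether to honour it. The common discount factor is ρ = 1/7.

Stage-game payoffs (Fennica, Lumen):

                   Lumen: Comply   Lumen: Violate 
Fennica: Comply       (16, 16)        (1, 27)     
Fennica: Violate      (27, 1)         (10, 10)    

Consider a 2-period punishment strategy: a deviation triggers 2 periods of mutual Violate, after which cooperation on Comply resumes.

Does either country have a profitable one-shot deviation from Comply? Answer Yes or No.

A one-shot deviation gives 27 now, then 10 for 2 periods, then back to 16.
Gain from deviating: (27−16) today; loss: (16−10) in each of the next 2 periods.
No-deviation condition: (16−10)(ρ+…+ρ^2) ≥ 27−16, i.e. ρ+…+ρ^2 ≥ 11/6.
At ρ = 1/7: ρ+…+ρ^2 = 0.1633 < 1.8333.
So cooperation is not sustainable.

Yes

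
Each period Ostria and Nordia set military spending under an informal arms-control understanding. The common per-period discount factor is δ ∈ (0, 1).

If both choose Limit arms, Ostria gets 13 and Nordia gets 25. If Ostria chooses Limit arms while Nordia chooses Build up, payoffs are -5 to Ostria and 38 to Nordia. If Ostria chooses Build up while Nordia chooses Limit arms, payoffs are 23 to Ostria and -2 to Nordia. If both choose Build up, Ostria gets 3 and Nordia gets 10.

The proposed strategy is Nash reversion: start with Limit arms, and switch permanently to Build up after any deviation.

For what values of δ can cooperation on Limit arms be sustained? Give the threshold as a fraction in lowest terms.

Ostria's threshold: (23−13)/(23−3) = 1/2.
Nordia's threshold: (38−25)/(38−10) = 13/28.
1/2 > 13/28, so Ostria binds and δ* = 1/2.

1/2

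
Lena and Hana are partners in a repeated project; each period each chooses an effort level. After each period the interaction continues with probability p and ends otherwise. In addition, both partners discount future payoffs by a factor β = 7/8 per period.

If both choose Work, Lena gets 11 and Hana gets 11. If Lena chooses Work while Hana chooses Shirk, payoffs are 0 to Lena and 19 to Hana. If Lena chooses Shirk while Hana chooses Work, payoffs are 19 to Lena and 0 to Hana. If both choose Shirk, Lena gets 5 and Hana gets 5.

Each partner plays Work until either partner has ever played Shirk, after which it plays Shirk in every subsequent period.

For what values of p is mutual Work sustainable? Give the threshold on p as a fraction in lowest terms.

Expected continuation weight on next period's payoff is β·p = 7/8·p, which plays the role of the discount factor.
Cooperation requires 7/8·p ≥ (19−11)/(19−5) = 4/7, hence p ≥ 32/49.

32/49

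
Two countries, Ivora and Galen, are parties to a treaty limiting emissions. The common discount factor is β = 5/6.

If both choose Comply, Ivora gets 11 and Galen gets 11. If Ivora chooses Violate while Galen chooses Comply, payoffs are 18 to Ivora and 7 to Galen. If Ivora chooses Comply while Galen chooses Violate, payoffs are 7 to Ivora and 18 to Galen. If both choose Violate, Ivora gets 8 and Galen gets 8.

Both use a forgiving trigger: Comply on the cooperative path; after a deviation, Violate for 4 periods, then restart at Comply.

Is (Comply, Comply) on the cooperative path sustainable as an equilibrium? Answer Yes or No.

IC: β+…+β^4 ≥ (18−11)/(11−8) = 7/3.
At β = 5/6: partial sum = 2.5887 ≥ 2.3333. Cooperation sustainable.

Yes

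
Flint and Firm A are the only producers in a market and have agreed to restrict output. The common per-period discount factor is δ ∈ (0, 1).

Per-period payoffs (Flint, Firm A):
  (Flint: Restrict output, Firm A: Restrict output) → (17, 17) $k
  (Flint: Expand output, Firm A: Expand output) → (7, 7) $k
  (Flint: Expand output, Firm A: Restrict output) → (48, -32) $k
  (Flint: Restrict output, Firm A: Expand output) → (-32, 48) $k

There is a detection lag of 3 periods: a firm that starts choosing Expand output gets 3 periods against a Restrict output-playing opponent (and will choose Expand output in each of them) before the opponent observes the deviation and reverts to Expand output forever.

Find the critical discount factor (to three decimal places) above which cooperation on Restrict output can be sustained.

0.911

Deviating for the 3 undetected periods gains 48−17 = 31 per period over cooperation, then loses 17−7 = 10 per period forever once punishment starts.
Gain: 31(1 + δ + … + δ^2); loss: 10·δ^3/(1−δ).
No profitable deviation ⇔ 31(1−δ^3) ≤ 10·δ^3, i.e. δ^3 ≥ 31/(31+10) = 31/41.
Hence δ ≥ (31/41)^(1/3) ≈ 0.911.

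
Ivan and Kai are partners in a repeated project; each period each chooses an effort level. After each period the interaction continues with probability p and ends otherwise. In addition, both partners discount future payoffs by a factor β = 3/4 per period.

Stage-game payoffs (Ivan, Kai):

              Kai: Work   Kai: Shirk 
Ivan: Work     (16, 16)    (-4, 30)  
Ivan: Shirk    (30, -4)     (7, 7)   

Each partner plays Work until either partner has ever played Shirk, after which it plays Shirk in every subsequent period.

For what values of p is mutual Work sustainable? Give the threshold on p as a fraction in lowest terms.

With continuation probability p and discount β, the effective per-period discount factor is βp.
Grim-trigger IC: βp ≥ (30−16)/(30−7) = 14/23.
So p ≥ (14/23)/(3/4) = 56/69.

56/69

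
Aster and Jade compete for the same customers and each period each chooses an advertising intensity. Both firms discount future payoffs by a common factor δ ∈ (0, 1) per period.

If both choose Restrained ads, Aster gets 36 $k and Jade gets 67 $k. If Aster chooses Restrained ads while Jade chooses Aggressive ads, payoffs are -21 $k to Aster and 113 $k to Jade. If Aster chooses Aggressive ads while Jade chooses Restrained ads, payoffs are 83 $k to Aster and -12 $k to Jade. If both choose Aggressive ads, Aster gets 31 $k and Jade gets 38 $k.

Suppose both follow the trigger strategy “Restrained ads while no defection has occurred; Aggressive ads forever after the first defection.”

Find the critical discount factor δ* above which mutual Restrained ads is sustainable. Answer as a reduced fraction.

47/52

Aster's threshold: (83−36)/(83−31) = 47/52.
Jade's threshold: (113−67)/(113−38) = 46/75.
47/52 > 46/75, so Aster binds and δ* = 47/52.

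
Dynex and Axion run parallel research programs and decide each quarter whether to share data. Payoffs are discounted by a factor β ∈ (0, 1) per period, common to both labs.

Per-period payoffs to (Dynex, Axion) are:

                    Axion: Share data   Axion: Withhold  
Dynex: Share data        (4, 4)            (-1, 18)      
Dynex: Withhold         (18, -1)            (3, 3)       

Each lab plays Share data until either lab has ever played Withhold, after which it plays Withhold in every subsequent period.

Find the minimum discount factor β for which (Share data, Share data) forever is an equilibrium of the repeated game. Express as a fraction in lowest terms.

4/(1−β) ≥ 18 + 3β/(1−β)
4 ≥ 18 − 15β
β ≥ 14/15.

14/15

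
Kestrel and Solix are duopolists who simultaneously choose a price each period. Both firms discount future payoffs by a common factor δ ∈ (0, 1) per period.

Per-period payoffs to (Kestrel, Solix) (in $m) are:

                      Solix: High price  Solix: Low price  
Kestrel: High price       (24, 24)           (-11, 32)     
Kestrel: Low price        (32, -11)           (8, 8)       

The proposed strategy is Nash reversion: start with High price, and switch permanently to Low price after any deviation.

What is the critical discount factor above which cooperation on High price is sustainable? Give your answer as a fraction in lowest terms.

1/3

One-period gain from deviating is 32 − 24 = 8. The loss is 24 − 8 = 16 in every subsequent period, with present value 16·δ/(1−δ).
Deviation is unprofitable when 16·δ/(1−δ) ≥ 8, i.e. δ/(1−δ) ≥ 1/2.
Equivalently δ ≥ 8/(8+16) = 1/3.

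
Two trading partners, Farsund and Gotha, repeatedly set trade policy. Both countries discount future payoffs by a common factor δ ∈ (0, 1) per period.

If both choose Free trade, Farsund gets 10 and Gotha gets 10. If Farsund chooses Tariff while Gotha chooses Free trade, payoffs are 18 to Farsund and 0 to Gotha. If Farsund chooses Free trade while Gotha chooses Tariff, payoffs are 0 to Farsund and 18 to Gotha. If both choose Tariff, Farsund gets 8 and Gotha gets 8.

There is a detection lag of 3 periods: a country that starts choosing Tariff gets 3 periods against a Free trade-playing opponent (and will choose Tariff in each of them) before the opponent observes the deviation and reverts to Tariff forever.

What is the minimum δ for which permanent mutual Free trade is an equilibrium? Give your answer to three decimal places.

0.928

Deviating for the 3 undetected periods gains 18−10 = 8 per period over cooperation, then loses 10−8 = 2 per period forever once punishment starts.
Gain: 8(1 + δ + … + δ^2); loss: 2·δ^3/(1−δ).
No profitable deviation ⇔ 8(1−δ^3) ≤ 2·δ^3, i.e. δ^3 ≥ 8/(8+2) = 4/5.
Hence δ ≥ (4/5)^(1/3) ≈ 0.928.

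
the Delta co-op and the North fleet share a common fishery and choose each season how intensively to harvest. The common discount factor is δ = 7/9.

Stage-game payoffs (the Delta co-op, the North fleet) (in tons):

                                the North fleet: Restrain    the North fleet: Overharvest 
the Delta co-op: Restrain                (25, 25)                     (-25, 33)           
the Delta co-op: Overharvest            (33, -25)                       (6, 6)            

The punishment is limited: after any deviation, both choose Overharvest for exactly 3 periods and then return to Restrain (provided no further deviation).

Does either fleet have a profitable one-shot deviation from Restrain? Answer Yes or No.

No

IC: δ+…+δ^3 ≥ (33−25)/(25−6) = 8/19.
At δ = 7/9: partial sum = 1.8532 ≥ 0.4211. Cooperation sustainable.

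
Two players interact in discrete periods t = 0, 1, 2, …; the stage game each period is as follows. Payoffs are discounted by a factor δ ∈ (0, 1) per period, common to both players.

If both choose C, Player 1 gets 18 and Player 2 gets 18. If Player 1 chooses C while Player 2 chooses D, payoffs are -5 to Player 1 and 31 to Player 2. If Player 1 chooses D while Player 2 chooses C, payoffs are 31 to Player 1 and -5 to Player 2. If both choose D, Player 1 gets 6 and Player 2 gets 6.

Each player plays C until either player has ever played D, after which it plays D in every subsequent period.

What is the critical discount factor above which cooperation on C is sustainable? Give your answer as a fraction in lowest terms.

13/25

Cooperation forever yields 18 each period: 18/(1−δ).
Deviating yields 31 once, then 6 forever: 31 + 6δ/(1−δ).
No profitable deviation requires 18/(1−δ) ≥ 31 + 6δ/(1−δ).
Multiplying by (1−δ): 18 ≥ 31(1−δ) + 6δ = 31 − 25δ.
So 25δ ≥ 13, i.e. δ ≥ 13/25.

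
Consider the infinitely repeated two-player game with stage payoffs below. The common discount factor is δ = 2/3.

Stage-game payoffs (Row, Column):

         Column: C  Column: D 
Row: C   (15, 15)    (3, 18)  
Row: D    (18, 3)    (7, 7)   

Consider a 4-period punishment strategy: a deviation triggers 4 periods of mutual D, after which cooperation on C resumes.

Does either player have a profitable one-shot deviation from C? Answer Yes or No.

No

Comparing payoff streams over the 5 periods until play realigns: cooperate → 15(1+δ+…+δ^4); deviate → 18 + 7(δ+…+δ^4).
Cooperation is sustained iff (15−7)(δ+…+δ^4) ≥ 18−15.
δ+…+δ^4 = 2/3·(1−(2/3)^4)/(1−2/3) = 1.6049, and (18−15)/(15−7) = 0.3750.
1.6049 ≥ 0.3750, so cooperation is sustainable.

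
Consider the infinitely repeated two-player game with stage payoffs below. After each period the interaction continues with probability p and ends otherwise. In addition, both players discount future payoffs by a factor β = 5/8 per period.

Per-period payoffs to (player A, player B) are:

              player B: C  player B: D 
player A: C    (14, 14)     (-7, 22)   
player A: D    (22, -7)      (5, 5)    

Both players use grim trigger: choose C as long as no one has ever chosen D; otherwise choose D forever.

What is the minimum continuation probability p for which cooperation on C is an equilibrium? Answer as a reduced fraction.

Expected continuation weight on next period's payoff is β·p = 5/8·p, which plays the role of the discount factor.
Cooperation requires 5/8·p ≥ (22−14)/(22−5) = 8/17, hence p ≥ 64/85.

64/85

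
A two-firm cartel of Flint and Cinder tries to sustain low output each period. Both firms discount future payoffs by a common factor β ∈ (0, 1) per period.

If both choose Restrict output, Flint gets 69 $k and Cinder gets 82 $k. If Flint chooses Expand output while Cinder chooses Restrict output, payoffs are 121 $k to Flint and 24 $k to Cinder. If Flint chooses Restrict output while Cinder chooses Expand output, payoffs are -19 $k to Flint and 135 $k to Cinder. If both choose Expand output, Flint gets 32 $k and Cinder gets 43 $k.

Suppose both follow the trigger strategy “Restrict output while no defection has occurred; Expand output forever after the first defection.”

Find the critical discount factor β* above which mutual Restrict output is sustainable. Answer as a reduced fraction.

52/89

For Flint: deviation gain 121−69 = 52, per-period punishment loss 69−32 = 37. IC gives β ≥ 52/89.
For Cinder: gain 53, loss 39 per period, so β ≥ 53/92.
The tighter constraint is Flint's, so cooperation needs β ≥ 52/89.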